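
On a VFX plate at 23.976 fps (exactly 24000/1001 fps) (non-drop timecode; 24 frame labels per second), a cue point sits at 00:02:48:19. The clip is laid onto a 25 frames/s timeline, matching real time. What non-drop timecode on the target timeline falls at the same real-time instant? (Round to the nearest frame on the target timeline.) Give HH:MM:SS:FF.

00:02:48:24

Source frame index: (0×3600 + 2×60 + 48) × 24 + 19 = 4051.
Real time: 4051 / (24000/1001) = 4055051/24000 s.
Target frame: (4055051/24000) × (25) = 4055051/960 ≈ 4224.011 → 4224.
At 25 labels/s: frame 4224 → 00:02:48:24.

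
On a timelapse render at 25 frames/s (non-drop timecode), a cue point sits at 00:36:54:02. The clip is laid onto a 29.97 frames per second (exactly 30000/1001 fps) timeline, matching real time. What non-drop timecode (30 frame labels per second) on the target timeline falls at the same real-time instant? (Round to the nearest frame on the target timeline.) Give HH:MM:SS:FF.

Source frame index: (0×3600 + 36×60 + 54) × 25 + 2 = 55352.
Real time: 55352 / (25) = 55352/25 s.
Target frame: (55352/25) × (30000/1001) = 6038400/91 ≈ 66356.044 → 66356.
At 30 labels/s: frame 66356 → 00:36:51:26.

00:36:51:26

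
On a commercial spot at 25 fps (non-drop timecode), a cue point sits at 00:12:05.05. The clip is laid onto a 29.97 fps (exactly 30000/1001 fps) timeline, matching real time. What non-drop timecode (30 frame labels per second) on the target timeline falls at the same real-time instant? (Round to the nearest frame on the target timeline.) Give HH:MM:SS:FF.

Source frame index: (0×3600 + 12×60 + 5) × 25 + 5 = 18130.
Real time: 18130 / (25) = 3626/5 s.
Target frame: (3626/5) × (30000/1001) = 3108000/143 ≈ 21734.266 → 21734.
At 30 labels/s: frame 21734 → 00:12:04:14.

00:12:04:14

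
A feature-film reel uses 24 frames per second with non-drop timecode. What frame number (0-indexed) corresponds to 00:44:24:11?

frame 63947

Total seconds to the label: (0 × 3600 + 44 × 60 + 24) = 2664.
Frame index = 2664 × 24 + 11 = 63947.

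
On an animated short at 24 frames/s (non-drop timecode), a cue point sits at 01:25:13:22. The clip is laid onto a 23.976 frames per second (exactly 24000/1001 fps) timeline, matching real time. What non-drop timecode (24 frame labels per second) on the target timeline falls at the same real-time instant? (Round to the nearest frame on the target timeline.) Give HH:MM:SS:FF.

Source frame index: (1×3600 + 25×60 + 13) × 24 + 22 = 122734.
Real time: 122734 / (24) = 61367/12 s.
Target frame: (61367/12) × (24000/1001) = 122734000/1001 ≈ 122611.389 → 122611.
At 24 labels/s: frame 122611 → 01:25:08:19.

01:25:08:19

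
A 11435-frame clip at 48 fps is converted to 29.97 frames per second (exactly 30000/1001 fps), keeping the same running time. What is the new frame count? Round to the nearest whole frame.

Frames at target rate = 11435 × (30000/1001) / (48) = 7146875/1001 ≈ 7139.735.
Nearest whole frame: 7140.

7140 frames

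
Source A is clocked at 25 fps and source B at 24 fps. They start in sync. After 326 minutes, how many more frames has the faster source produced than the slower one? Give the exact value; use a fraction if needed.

326 min = 19560 s.
A emits 25 × 19560 = 489000 frames; B emits 24 × 19560 = 469440.
Difference = 19560 frames; B is behind A.

19560 frames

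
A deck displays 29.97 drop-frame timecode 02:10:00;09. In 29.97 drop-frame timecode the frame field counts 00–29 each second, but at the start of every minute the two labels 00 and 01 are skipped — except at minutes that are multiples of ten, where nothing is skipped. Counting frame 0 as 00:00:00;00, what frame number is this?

Complete 10-minute blocks: 13, each 17982 frames → 233766.
Remaining 0 whole minutes in the current block: 0 frames.
Within the current minute: 0 × 30 + 9 = 9. Total = 233766 + 0 + 9 = 233775.

233775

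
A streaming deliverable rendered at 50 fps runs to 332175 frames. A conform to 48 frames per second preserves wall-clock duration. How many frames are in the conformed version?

318888 frames

Target frames = source frames × (target rate / source rate) = 332175 × (48)/(50) = 332175 × 24/25 = 318888.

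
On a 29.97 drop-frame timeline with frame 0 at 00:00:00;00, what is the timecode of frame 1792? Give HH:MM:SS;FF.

Each 10-minute DF block holds 10 × 60 × 30 − 9 × 2 = 17982 frames. 1792 ÷ 17982 → 0 full blocks, remainder 1792.
Within the partial block the first minute is 1800 frames and each further minute 1798, so 0 further minute boundaries passed. Total skipped labels = 18 × 0 + 2 × 0 = 0.
Non-drop label index = 1792 + 0 = 1792; at 30 labels/s that is 00:00:59:22, i.e. DF 00:00:59;22.

00:00:59;22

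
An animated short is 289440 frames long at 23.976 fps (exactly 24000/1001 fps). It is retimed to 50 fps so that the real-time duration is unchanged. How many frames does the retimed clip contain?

Target frames = source frames × (target rate / source rate) = 289440 × (50)/(24000/1001) = 289440 × 1001/480 = 603603.

603603 frames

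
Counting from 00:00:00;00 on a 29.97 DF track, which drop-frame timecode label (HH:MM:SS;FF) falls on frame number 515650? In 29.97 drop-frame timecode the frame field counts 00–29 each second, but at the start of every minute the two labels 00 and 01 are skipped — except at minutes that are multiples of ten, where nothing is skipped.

04:46:45;16

Each 10-minute DF block holds 10 × 60 × 30 − 9 × 2 = 17982 frames. 515650 ÷ 17982 → 28 full blocks, remainder 12154.
Within the partial block the first minute is 1800 frames and each further minute 1798, so 6 further minute boundaries passed. Total skipped labels = 18 × 28 + 2 × 6 = 516.
Non-drop label index = 515650 + 516 = 516166; at 30 labels/s that is 04:46:45:16, i.e. DF 04:46:45;16.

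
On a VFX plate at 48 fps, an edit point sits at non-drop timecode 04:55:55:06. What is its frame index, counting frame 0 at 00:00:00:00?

Total seconds to the label: (4 × 3600 + 55 × 60 + 55) = 17755.
Frame index = 17755 × 48 + 6 = 852246.

852246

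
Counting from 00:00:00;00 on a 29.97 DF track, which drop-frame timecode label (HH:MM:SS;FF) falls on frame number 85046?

Each 10-minute DF block holds 10 × 60 × 30 − 9 × 2 = 17982 frames. 85046 ÷ 17982 → 4 full blocks, remainder 13118.
Within the partial block the first minute is 1800 frames and each further minute 1798, so 7 further minute boundaries passed. Total skipped labels = 18 × 4 + 2 × 7 = 86.
Non-drop label index = 85046 + 86 = 85132; at 30 labels/s that is 00:47:17:22, i.e. DF 00:47:17;22.

00:47:17;22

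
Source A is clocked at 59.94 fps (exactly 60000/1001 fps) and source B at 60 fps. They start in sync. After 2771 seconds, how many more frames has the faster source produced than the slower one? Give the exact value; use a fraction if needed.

166260/1001 frames

A emits 60000/1001 × 2771 = 166260000/1001 frames; B emits 60 × 2771 = 166260.
Difference = 166260/1001 frames (≈ 166.0939); B is ahead of A.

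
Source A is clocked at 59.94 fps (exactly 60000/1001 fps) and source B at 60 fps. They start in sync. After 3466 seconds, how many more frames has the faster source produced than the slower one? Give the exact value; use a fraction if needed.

A emits 60000/1001 × 3466 = 207960000/1001 frames; B emits 60 × 3466 = 207960.
Difference = 207960/1001 frames (≈ 207.7522); B is ahead of A.

207960/1001 frames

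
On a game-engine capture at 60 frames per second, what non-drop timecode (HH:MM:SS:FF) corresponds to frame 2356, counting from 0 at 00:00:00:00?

2356 ÷ 60 = 39 full seconds, remainder 16 frames.
39 s = 0 h 0 min 39 s.
Timecode: 00:00:39:16.

00:00:39:16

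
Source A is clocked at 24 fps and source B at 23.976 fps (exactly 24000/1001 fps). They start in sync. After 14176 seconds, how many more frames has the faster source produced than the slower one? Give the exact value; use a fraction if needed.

340224/1001 frames

A emits 24 × 14176 = 340224 frames; B emits 24000/1001 × 14176 = 340224000/1001.
Difference = 340224/1001 frames (≈ 339.8841); B is behind A.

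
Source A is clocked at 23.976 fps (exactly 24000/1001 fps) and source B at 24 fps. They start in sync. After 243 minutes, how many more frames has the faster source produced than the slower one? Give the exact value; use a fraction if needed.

243 min = 14580 s.
A emits 24000/1001 × 14580 = 349920000/1001 frames; B emits 24 × 14580 = 349920.
Difference = 349920/1001 frames (≈ 349.5704); B is ahead of A.

349920/1001 frames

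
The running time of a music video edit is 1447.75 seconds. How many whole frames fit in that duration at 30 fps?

43432 frames

Frames = 1447.75 × 30 = 86865/2 ≈ 43432.5000.
Complete frames: 43432.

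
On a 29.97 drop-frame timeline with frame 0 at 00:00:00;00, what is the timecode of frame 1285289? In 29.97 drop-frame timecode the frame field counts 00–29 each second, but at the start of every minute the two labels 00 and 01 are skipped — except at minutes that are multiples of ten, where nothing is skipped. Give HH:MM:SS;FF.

Each 10-minute DF block holds 10 × 60 × 30 − 9 × 2 = 17982 frames. 1285289 ÷ 17982 → 71 full blocks, remainder 8567.
Within the partial block the first minute is 1800 frames and each further minute 1798, so 4 further minute boundaries passed. Total skipped labels = 18 × 71 + 2 × 4 = 1286.
Non-drop label index = 1285289 + 1286 = 1286575; at 30 labels/s that is 11:54:45:25, i.e. DF 11:54:45;25.

11:54:45;25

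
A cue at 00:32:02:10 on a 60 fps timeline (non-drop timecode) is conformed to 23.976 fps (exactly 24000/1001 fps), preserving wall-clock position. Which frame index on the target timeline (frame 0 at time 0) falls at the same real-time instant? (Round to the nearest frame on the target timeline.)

frame 46086

Source frame index: (0×3600 + 32×60 + 2) × 60 + 10 = 115330.
Real time: 115330 / (60) = 11533/6 s.
Target frame: (11533/6) × (24000/1001) = 46132000/1001 ≈ 46085.914 → 46086.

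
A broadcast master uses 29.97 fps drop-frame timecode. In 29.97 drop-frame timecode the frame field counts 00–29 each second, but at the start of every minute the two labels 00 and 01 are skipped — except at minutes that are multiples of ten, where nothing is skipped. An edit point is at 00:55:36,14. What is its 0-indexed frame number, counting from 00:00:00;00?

99994

As if non-drop at 30 labels/s: (0 × 3600 + 55 × 60 + 36) × 30 + 14 = 100094.
Minute boundaries passed: 55; those not divisible by 10: 55 − 5 = 50; dropped labels = 2 × 50 = 100.
Actual frame index = 100094 − 100 = 99994.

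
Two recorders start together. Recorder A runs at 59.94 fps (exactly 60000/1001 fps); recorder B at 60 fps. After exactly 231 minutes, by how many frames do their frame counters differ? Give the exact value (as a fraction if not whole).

231 min = 13860 s.
A emits 60000/1001 × 13860 = 10800000/13 frames; B emits 60 × 13860 = 831600.
Difference = 10800/13 frames (≈ 830.7692); B is ahead of A.

10800/13 frames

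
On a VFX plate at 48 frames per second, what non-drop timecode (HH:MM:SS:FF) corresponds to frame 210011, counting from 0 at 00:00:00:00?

210011 ÷ 48 = 4375 full seconds, remainder 11 frames.
4375 s = 1 h 12 min 55 s.
Timecode: 01:12:55:11.

01:12:55:11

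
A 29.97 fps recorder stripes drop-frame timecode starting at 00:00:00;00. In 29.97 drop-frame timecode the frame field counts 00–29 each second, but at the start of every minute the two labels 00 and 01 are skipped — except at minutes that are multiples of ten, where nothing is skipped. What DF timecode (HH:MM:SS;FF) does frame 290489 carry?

02:41:32;19

Ten DF minutes hold 17982 frames, so frame 290489 lies in block 16 (frames 287712–305693) with 2777 frames into that block.
The block's first minute is 1800 frames and the rest 1798 each; 2777 frames reaches minute 1, so 16 × 18 + 1 × 2 = 290 labels have been skipped so far.
Adding those back, label number 290489 + 290 = 290779 at 30 labels/s is 9692 s + 19 f = 2 h 41 min 32 s frame 19, i.e. 02:41:32;19.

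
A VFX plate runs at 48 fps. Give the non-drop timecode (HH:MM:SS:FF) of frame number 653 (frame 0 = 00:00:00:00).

653 ÷ 48 = 13 full seconds, remainder 29 frames.
13 s = 0 h 0 min 13 s.
Timecode: 00:00:13:29.

00:00:13:29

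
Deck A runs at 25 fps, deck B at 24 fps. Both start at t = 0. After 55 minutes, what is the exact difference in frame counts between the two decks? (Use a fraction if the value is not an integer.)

3300 frames

55 min = 3300 s.
A emits 25 × 3300 = 82500 frames; B emits 24 × 3300 = 79200.
Difference = 3300 frames; B is behind A.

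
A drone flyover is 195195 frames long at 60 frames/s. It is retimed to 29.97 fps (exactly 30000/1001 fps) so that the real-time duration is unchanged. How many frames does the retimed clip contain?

Target frames = source frames × (target rate / source rate) = 195195 × (30000/1001)/(60) = 195195 × 500/1001 = 97500.

97500 frames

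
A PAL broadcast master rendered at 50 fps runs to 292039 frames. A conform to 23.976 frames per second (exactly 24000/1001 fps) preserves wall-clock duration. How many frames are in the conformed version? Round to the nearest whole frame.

Frames at target rate = 292039 × (24000/1001) / (50) = 12743520/91 ≈ 140038.681.
Nearest whole frame: 140039.

140039 frames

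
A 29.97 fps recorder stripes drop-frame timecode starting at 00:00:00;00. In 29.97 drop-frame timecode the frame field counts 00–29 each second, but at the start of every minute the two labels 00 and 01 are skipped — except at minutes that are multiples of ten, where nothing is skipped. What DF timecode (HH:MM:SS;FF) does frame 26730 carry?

00:14:51;26

Ten DF minutes hold 17982 frames, so frame 26730 lies in block 1 (frames 17982–35963) with 8748 frames into that block.
The block's first minute is 1800 frames and the rest 1798 each; 8748 frames reaches minute 4, so 1 × 18 + 4 × 2 = 26 labels have been skipped so far.
Adding those back, label number 26730 + 26 = 26756 at 30 labels/s is 891 s + 26 f = 0 h 14 min 51 s frame 26, i.e. 00:14:51;26.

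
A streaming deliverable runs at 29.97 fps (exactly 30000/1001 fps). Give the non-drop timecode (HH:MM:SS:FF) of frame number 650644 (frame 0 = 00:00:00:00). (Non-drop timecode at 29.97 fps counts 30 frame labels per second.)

06:01:28:04

650644 ÷ 30 = 21688 full seconds, remainder 4 frames.
21688 s = 6 h 1 min 28 s.
Timecode: 06:01:28:04.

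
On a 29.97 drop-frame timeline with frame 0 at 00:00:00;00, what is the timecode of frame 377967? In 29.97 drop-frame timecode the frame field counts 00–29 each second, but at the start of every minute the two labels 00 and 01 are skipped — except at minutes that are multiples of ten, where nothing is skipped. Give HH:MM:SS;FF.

Ten DF minutes hold 17982 frames, so frame 377967 lies in block 21 (frames 377622–395603) with 345 frames into that block.
The block's first minute is 1800 frames and the rest 1798 each; 345 frames reaches minute 0, so 21 × 18 + 0 × 2 = 378 labels have been skipped so far.
Adding those back, label number 377967 + 378 = 378345 at 30 labels/s is 12611 s + 15 f = 3 h 30 min 11 s frame 15, i.e. 03:30:11;15.

03:30:11;15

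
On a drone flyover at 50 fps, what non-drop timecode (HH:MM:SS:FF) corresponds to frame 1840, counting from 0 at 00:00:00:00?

00:00:36:40

1840 ÷ 50 = 36 full seconds, remainder 40 frames.
36 s = 0 h 0 min 36 s.
Timecode: 00:00:36:40.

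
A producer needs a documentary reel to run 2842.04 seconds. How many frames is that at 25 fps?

71051 frames

Frames = 2842.04 × 25 = 71051.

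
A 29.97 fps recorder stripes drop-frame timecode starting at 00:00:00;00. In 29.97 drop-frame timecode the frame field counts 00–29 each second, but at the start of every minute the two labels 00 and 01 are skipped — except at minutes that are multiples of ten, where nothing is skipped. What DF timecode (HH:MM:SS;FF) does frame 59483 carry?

00:33:04;23

Each 10-minute DF block holds 10 × 60 × 30 − 9 × 2 = 17982 frames. 59483 ÷ 17982 → 3 full blocks, remainder 5537.
Within the partial block the first minute is 1800 frames and each further minute 1798, so 3 further minute boundaries passed. Total skipped labels = 18 × 3 + 2 × 3 = 60.
Non-drop label index = 59483 + 60 = 59543; at 30 labels/s that is 00:33:04:23, i.e. DF 00:33:04;23.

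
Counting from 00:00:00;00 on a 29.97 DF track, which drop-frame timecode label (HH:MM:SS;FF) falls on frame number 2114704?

Ten DF minutes hold 17982 frames, so frame 2114704 lies in block 117 (frames 2103894–2121875) with 10810 frames into that block.
The block's first minute is 1800 frames and the rest 1798 each; 10810 frames reaches minute 6, so 117 × 18 + 6 × 2 = 2118 labels have been skipped so far.
Adding those back, label number 2114704 + 2118 = 2116822 at 30 labels/s is 70560 s + 22 f = 19 h 36 min 0 s frame 22, i.e. 19:36:00;22.

19:36:00;22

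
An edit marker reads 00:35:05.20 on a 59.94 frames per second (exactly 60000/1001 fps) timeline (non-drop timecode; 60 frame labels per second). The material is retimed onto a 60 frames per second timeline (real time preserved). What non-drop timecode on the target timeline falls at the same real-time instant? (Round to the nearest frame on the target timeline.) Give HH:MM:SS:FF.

00:35:07:26

Source frame index: (0×3600 + 35×60 + 5) × 60 + 20 = 126320.
Real time: 126320 / (60000/1001) = 1580579/750 s.
Target frame: (1580579/750) × (60) = 3161158/25 ≈ 126446.320 → 126446.
At 60 labels/s: frame 126446 → 00:35:07:26.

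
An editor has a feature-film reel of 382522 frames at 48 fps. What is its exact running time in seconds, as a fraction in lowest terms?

191261/24 seconds

Running time = 382522 ÷ (48) = 382522 × 1/48 = 191261/24 s.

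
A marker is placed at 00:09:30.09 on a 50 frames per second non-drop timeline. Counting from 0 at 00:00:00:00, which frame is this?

Total seconds to the label: (0 × 3600 + 9 × 60 + 30) = 570.
Frame index = 570 × 50 + 9 = 28509.

frame 28509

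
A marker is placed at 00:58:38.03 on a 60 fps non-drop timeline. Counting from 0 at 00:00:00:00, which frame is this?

Total seconds to the label: (0 × 3600 + 58 × 60 + 38) = 3518.
Frame index = 3518 × 60 + 3 = 211083.

211083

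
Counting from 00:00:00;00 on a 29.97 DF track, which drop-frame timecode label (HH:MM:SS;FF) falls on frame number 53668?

00:29:50;22

Ten DF minutes hold 17982 frames, so frame 53668 lies in block 2 (frames 35964–53945) with 17704 frames into that block.
The block's first minute is 1800 frames and the rest 1798 each; 17704 frames reaches minute 9, so 2 × 18 + 9 × 2 = 54 labels have been skipped so far.
Adding those back, label number 53668 + 54 = 53722 at 30 labels/s is 1790 s + 22 f = 0 h 29 min 50 s frame 22, i.e. 00:29:50;22.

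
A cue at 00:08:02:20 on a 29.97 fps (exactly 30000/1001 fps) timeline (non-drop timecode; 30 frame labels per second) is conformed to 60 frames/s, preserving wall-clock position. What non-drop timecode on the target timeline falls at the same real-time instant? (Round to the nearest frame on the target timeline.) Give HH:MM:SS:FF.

Source frame index: (0×3600 + 8×60 + 2) × 30 + 20 = 14480.
Real time: 14480 / (30000/1001) = 181181/375 s.
Target frame: (181181/375) × (60) = 724724/25 ≈ 28988.960 → 28989.
At 60 labels/s: frame 28989 → 00:08:03:09.

00:08:03:09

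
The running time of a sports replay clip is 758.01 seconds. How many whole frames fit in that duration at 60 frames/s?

Frames = 758.01 × 60 = 227403/5 ≈ 45480.6000.
Complete frames: 45480.

45480 frames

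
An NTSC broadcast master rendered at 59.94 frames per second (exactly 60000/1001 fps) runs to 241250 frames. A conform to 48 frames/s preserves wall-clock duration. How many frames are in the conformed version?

193193 frames

Target frames = source frames × (target rate / source rate) = 241250 × (48)/(60000/1001) = 241250 × 1001/1250 = 193193.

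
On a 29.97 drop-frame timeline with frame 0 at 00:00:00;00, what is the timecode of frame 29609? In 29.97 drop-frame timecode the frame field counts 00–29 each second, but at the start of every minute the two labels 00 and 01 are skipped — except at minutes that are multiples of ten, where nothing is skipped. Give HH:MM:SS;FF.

Ten DF minutes hold 17982 frames, so frame 29609 lies in block 1 (frames 17982–35963) with 11627 frames into that block.
The block's first minute is 1800 frames and the rest 1798 each; 11627 frames reaches minute 6, so 1 × 18 + 6 × 2 = 30 labels have been skipped so far.
Adding those back, label number 29609 + 30 = 29639 at 30 labels/s is 987 s + 29 f = 0 h 16 min 27 s frame 29, i.e. 00:16:27;29.

00:16:27;29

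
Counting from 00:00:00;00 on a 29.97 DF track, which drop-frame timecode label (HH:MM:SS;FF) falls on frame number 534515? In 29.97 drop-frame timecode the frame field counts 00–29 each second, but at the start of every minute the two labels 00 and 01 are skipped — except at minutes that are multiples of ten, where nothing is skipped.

Each 10-minute DF block holds 10 × 60 × 30 − 9 × 2 = 17982 frames. 534515 ÷ 17982 → 29 full blocks, remainder 13037.
Within the partial block the first minute is 1800 frames and each further minute 1798, so 7 further minute boundaries passed. Total skipped labels = 18 × 29 + 2 × 7 = 536.
Non-drop label index = 534515 + 536 = 535051; at 30 labels/s that is 04:57:15:01, i.e. DF 04:57:15;01.

04:57:15;01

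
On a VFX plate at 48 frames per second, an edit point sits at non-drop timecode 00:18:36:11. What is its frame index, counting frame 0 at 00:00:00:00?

53579

Total seconds to the label: (0 × 3600 + 18 × 60 + 36) = 1116.
Frame index = 1116 × 48 + 11 = 53579.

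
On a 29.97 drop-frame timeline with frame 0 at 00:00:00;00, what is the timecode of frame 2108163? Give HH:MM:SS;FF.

19:32:22;13

Ten DF minutes hold 17982 frames, so frame 2108163 lies in block 117 (frames 2103894–2121875) with 4269 frames into that block.
The block's first minute is 1800 frames and the rest 1798 each; 4269 frames reaches minute 2, so 117 × 18 + 2 × 2 = 2110 labels have been skipped so far.
Adding those back, label number 2108163 + 2110 = 2110273 at 30 labels/s is 70342 s + 13 f = 19 h 32 min 22 s frame 13, i.e. 19:32:22;13.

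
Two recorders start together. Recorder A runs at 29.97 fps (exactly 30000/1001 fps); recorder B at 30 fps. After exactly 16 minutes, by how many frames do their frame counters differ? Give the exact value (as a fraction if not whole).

28800/1001 frames

16 min = 960 s.
A emits 30000/1001 × 960 = 28800000/1001 frames; B emits 30 × 960 = 28800.
Difference = 28800/1001 frames (≈ 28.7712); B is ahead of A.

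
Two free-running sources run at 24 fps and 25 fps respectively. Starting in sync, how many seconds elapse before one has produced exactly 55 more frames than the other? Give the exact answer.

The gap grows by |25 − 24| = 1 frame per second.
Time for a 55-frame gap: 55 ÷ (1) = 55 s.

55 seconds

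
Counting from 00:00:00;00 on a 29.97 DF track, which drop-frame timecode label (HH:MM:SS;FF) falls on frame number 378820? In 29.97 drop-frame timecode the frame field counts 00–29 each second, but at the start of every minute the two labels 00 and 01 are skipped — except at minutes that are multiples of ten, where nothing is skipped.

Each 10-minute DF block holds 10 × 60 × 30 − 9 × 2 = 17982 frames. 378820 ÷ 17982 → 21 full blocks, remainder 1198.
Within the partial block the first minute is 1800 frames and each further minute 1798, so 0 further minute boundaries passed. Total skipped labels = 18 × 21 + 2 × 0 = 378.
Non-drop label index = 378820 + 378 = 379198; at 30 labels/s that is 03:30:39:28, i.e. DF 03:30:39;28.

03:30:39;28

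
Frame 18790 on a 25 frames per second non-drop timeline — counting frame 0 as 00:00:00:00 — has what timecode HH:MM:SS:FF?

00:12:31:15

18790 ÷ 25 = 751 full seconds, remainder 15 frames.
751 s = 0 h 12 min 31 s.
Timecode: 00:12:31:15.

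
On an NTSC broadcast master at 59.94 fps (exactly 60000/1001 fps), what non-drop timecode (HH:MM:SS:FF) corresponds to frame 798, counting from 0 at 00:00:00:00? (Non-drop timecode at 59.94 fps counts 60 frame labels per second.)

00:00:13:18

798 ÷ 60 = 13 full seconds, remainder 18 frames.
13 s = 0 h 0 min 13 s.
Timecode: 00:00:13:18.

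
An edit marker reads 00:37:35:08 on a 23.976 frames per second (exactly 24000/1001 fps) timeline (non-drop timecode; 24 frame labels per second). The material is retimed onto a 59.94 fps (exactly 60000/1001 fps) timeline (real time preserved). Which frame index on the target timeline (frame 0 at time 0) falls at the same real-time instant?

frame 135320

Source frame index: (0×3600 + 37×60 + 35) × 24 + 8 = 54128.
Real time: 54128 / (24000/1001) = 3386383/1500 s.
Target frame: (3386383/1500) × (60000/1001) = 135320.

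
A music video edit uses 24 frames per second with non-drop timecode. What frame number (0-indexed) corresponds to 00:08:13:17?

Total seconds to the label: (0 × 3600 + 8 × 60 + 13) = 493.
Frame index = 493 × 24 + 17 = 11849.

frame 11849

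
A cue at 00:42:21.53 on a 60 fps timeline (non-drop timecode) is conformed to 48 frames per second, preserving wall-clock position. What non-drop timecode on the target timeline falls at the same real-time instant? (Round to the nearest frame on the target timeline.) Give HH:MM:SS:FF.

Source frame index: (0×3600 + 42×60 + 21) × 60 + 53 = 152513.
Real time: 152513 / (60) = 152513/60 s.
Target frame: (152513/60) × (48) = 610052/5 ≈ 122010.400 → 122010.
At 48 labels/s: frame 122010 → 00:42:21:42.

00:42:21:42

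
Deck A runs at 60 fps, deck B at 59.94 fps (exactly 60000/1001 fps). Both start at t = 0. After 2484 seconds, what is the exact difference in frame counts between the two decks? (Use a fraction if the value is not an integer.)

149040/1001 frames

A emits 60 × 2484 = 149040 frames; B emits 60000/1001 × 2484 = 149040000/1001.
Difference = 149040/1001 frames (≈ 148.8911); B is behind A.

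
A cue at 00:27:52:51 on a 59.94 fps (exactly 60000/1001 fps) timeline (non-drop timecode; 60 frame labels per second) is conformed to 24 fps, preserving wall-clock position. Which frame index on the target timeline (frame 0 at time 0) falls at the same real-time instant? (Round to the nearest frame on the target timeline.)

Source frame index: (0×3600 + 27×60 + 52) × 60 + 51 = 100371.
Real time: 100371 / (60000/1001) = 33490457/20000 s.
Target frame: (33490457/20000) × (24) = 100471371/2500 ≈ 40188.548 → 40189.

frame 40189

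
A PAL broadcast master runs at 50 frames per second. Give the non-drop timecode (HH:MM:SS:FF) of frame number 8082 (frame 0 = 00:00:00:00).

00:02:41:32

8082 ÷ 50 = 161 full seconds, remainder 32 frames.
161 s = 0 h 2 min 41 s.
Timecode: 00:02:41:32.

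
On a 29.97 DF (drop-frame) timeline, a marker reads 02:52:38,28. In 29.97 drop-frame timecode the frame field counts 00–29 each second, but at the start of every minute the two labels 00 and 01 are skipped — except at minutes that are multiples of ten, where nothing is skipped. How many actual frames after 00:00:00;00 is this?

310458

As if non-drop at 30 labels/s: (2 × 3600 + 52 × 60 + 38) × 30 + 28 = 310768.
Minute boundaries passed: 172; those not divisible by 10: 172 − 17 = 155; dropped labels = 2 × 155 = 310.
Actual frame index = 310768 − 310 = 310458.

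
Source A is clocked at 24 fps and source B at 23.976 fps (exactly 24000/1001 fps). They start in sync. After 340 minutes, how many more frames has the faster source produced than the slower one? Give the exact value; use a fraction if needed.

340 min = 20400 s.
A emits 24 × 20400 = 489600 frames; B emits 24000/1001 × 20400 = 489600000/1001.
Difference = 489600/1001 frames (≈ 489.1109); B is behind A.

489600/1001 frames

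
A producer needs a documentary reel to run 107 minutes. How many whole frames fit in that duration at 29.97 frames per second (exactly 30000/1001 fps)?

192407 frames

107 min = 6420 s.
Frames = 6420 × 30000/1001 = 192600000/1001 ≈ 192407.5924.
Complete frames: 192407.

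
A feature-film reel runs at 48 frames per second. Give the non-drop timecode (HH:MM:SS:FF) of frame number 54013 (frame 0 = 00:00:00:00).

00:18:45:13

54013 ÷ 48 = 1125 full seconds, remainder 13 frames.
1125 s = 0 h 18 min 45 s.
Timecode: 00:18:45:13.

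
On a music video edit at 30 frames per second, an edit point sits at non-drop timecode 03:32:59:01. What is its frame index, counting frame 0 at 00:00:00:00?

Total seconds to the label: (3 × 3600 + 32 × 60 + 59) = 12779.
Frame index = 12779 × 30 + 1 = 383371.

frame 383371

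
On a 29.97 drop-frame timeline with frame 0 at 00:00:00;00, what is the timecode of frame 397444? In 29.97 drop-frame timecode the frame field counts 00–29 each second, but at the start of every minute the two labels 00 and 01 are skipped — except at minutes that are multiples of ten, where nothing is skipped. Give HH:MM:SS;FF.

Each 10-minute DF block holds 10 × 60 × 30 − 9 × 2 = 17982 frames. 397444 ÷ 17982 → 22 full blocks, remainder 1840.
Within the partial block the first minute is 1800 frames and each further minute 1798, so 1 further minute boundary passed. Total skipped labels = 18 × 22 + 2 × 1 = 398.
Non-drop label index = 397444 + 398 = 397842; at 30 labels/s that is 03:41:01:12, i.e. DF 03:41:01;12.

03:41:01;12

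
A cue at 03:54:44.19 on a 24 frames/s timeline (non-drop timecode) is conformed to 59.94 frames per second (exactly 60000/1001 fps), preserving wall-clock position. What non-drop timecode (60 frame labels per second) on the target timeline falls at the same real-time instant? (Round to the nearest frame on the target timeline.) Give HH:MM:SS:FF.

03:54:30:43

Source frame index: (3×3600 + 54×60 + 44) × 24 + 19 = 338035.
Real time: 338035 / (24) = 338035/24 s.
Target frame: (338035/24) × (60000/1001) = 845087500/1001 ≈ 844243.257 → 844243.
At 60 labels/s: frame 844243 → 03:54:30:43.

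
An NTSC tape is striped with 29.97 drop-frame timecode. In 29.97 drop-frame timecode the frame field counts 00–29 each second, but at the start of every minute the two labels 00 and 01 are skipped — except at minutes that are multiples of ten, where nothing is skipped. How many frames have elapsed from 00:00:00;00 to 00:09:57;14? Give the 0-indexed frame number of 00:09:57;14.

Complete 10-minute blocks: 0, each 17982 frames → 0.
Remaining 9 whole minutes in the current block: 1800 + 8 × 1798 = 16184 frames.
Within the current minute: 57 × 30 + 14 − 2 = 1722 (labels ;00/;01 skipped at this minute). Total = 0 + 16184 + 1722 = 17906.

17906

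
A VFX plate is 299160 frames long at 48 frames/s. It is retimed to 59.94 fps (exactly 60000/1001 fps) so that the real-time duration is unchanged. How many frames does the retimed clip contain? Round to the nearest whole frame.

373576 frames

Frames at target rate = 299160 × (60000/1001) / (48) = 373950000/1001 ≈ 373576.424.
Nearest whole frame: 373576.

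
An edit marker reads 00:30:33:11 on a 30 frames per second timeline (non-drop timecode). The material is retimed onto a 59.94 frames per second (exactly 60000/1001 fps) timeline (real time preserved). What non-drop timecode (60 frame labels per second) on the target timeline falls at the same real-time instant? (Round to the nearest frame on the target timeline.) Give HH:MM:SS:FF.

Source frame index: (0×3600 + 30×60 + 33) × 30 + 11 = 55001.
Real time: 55001 / (30) = 55001/30 s.
Target frame: (55001/30) × (60000/1001) = 110002000/1001 ≈ 109892.108 → 109892.
At 60 labels/s: frame 109892 → 00:30:31:32.

00:30:31:32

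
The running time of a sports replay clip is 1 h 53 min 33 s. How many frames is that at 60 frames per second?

1 h 53 min 33 s = 6813 s.
Frames = 6813 × 60 = 408780.

408780 frames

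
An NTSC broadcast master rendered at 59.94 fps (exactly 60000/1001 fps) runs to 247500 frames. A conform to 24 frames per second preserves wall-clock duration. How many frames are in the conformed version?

Target frames = source frames × (target rate / source rate) = 247500 × (24)/(60000/1001) = 247500 × 1001/2500 = 99099.

99099 frames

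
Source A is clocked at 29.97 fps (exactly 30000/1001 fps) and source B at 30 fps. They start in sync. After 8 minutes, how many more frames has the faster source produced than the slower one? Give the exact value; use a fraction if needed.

14400/1001 frames

8 min = 480 s.
A emits 30000/1001 × 480 = 14400000/1001 frames; B emits 30 × 480 = 14400.
Difference = 14400/1001 frames (≈ 14.3856); B is ahead of A.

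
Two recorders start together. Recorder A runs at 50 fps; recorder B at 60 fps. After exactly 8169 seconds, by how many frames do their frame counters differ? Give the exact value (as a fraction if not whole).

81690 frames

A emits 50 × 8169 = 408450 frames; B emits 60 × 8169 = 490140.
Difference = 81690 frames; B is ahead of A.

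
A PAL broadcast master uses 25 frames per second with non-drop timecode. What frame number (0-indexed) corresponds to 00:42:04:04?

Total seconds to the label: (0 × 3600 + 42 × 60 + 4) = 2524.
Frame index = 2524 × 25 + 4 = 63104.

frame 63104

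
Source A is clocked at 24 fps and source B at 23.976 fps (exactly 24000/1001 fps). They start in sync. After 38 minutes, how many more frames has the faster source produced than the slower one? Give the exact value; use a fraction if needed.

38 min = 2280 s.
A emits 24 × 2280 = 54720 frames; B emits 24000/1001 × 2280 = 54720000/1001.
Difference = 54720/1001 frames (≈ 54.6653); B is behind A.

54720/1001 frames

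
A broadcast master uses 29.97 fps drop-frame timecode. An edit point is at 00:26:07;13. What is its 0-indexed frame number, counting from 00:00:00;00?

Complete 10-minute blocks: 2, each 17982 frames → 35964.
Remaining 6 whole minutes in the current block: 1800 + 5 × 1798 = 10790 frames.
Within the current minute: 7 × 30 + 13 − 2 = 221 (labels ;00/;01 skipped at this minute). Total = 35964 + 10790 + 221 = 46975.

46975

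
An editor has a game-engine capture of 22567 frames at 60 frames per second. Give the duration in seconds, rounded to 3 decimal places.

Running time = 22567 × 1/60 = 22567/60 s ≈ 376.117 s.

376.117 seconds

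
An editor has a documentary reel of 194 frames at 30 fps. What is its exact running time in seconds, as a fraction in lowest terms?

Running time = 194 ÷ (30) = 194 × 1/30 = 97/15 s.

97/15 seconds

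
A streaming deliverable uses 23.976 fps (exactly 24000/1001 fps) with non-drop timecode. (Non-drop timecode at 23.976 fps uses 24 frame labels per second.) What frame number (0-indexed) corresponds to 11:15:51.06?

973230

Total seconds to the label: (11 × 3600 + 15 × 60 + 51) = 40551.
Frame index = 40551 × 24 + 6 = 973230.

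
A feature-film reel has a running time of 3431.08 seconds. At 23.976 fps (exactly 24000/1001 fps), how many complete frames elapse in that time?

82263 frames

Frames = 3431.08 × 24000/1001 = 82345920/1001 ≈ 82263.6563.
Complete frames: 82263.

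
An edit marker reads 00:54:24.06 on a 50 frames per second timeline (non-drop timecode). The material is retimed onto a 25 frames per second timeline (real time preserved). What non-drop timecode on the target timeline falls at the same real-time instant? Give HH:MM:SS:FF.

Source frame index: (0×3600 + 54×60 + 24) × 50 + 6 = 163206.
Real time: 163206 / (50) = 81603/25 s.
Target frame: (81603/25) × (25) = 81603.
At 25 labels/s: frame 81603 → 00:54:24:03.

00:54:24:03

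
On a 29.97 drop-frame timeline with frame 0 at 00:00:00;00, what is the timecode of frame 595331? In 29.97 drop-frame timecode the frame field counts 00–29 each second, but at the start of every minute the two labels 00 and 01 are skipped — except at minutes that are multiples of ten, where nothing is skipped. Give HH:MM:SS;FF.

Each 10-minute DF block holds 10 × 60 × 30 − 9 × 2 = 17982 frames. 595331 ÷ 17982 → 33 full blocks, remainder 1925.
Within the partial block the first minute is 1800 frames and each further minute 1798, so 1 further minute boundary passed. Total skipped labels = 18 × 33 + 2 × 1 = 596.
Non-drop label index = 595331 + 596 = 595927; at 30 labels/s that is 05:31:04:07, i.e. DF 05:31:04;07.

05:31:04;07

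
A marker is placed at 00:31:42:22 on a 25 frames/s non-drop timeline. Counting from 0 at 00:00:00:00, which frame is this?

Total seconds to the label: (0 × 3600 + 31 × 60 + 42) = 1902.
Frame index = 1902 × 25 + 22 = 47572.

47572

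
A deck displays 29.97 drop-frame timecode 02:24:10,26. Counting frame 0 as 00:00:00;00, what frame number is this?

Complete 10-minute blocks: 14, each 17982 frames → 251748.
Remaining 4 whole minutes in the current block: 1800 + 3 × 1798 = 7194 frames.
Within the current minute: 10 × 30 + 26 − 2 = 324 (labels ;00/;01 skipped at this minute). Total = 251748 + 7194 + 324 = 259266.

259266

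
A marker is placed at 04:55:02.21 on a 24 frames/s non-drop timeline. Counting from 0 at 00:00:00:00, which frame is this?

424869

Total seconds to the label: (4 × 3600 + 55 × 60 + 2) = 17702.
Frame index = 17702 × 24 + 21 = 424869.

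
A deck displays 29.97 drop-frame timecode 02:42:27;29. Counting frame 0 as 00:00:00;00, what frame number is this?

As if non-drop at 30 labels/s: (2 × 3600 + 42 × 60 + 27) × 30 + 29 = 292439.
Minute boundaries passed: 162; those not divisible by 10: 162 − 16 = 146; dropped labels = 2 × 146 = 292.
Actual frame index = 292439 − 292 = 292147.

292147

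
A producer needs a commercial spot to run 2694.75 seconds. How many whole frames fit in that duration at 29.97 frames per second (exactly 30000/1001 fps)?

80761 frames

Frames = 2694.75 × 30000/1001 = 80842500/1001 ≈ 80761.7383.
Complete frames: 80761.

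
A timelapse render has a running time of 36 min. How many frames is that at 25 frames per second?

54000 frames

36 min = 2160 s.
Frames = 2160 × 25 = 54000.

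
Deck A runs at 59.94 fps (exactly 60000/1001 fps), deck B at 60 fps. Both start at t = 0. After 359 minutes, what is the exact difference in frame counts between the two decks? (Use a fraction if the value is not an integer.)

359 min = 21540 s.
A emits 60000/1001 × 21540 = 1292400000/1001 frames; B emits 60 × 21540 = 1292400.
Difference = 1292400/1001 frames (≈ 1291.1089); B is ahead of A.

1292400/1001 frames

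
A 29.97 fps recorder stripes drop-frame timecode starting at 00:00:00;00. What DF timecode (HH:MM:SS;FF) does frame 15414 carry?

00:08:34;10

Ten DF minutes hold 17982 frames, so frame 15414 lies in block 0 (frames 0–17981) with 15414 frames into that block.
The block's first minute is 1800 frames and the rest 1798 each; 15414 frames reaches minute 8, so 0 × 18 + 8 × 2 = 16 labels have been skipped so far.
Adding those back, label number 15414 + 16 = 15430 at 30 labels/s is 514 s + 10 f = 0 h 8 min 34 s frame 10, i.e. 00:08:34;10.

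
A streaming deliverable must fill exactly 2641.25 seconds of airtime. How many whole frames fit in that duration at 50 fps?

132062 frames

Frames = 2641.25 × 50 = 264125/2 ≈ 132062.5000.
Complete frames: 132062.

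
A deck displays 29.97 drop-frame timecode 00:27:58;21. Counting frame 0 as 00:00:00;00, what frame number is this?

As if non-drop at 30 labels/s: (0 × 3600 + 27 × 60 + 58) × 30 + 21 = 50361.
Minute boundaries passed: 27; those not divisible by 10: 27 − 2 = 25; dropped labels = 2 × 25 = 50.
Actual frame index = 50361 − 50 = 50311.

50311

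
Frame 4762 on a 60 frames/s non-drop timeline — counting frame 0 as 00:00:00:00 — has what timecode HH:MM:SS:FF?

00:01:19:22

4762 ÷ 60 = 79 full seconds, remainder 22 frames.
79 s = 0 h 1 min 19 s.
Timecode: 00:01:19:22.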